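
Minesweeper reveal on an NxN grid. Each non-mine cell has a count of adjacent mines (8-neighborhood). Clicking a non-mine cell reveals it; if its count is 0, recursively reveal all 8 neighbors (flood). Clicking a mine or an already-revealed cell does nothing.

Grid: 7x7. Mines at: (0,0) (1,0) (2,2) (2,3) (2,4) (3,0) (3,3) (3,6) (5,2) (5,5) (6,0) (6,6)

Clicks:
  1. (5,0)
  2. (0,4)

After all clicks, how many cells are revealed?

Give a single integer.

Answer: 15

Derivation:
Click 1 (5,0) count=1: revealed 1 new [(5,0)] -> total=1
Click 2 (0,4) count=0: revealed 14 new [(0,1) (0,2) (0,3) (0,4) (0,5) (0,6) (1,1) (1,2) (1,3) (1,4) (1,5) (1,6) (2,5) (2,6)] -> total=15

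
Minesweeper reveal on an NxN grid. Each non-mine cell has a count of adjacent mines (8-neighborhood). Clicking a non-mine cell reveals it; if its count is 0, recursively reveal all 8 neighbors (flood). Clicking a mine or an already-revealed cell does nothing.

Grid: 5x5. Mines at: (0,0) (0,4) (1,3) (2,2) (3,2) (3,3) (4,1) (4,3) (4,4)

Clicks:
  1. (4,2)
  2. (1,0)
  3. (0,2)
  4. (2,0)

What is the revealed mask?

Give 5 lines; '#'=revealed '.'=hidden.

Click 1 (4,2) count=4: revealed 1 new [(4,2)] -> total=1
Click 2 (1,0) count=1: revealed 1 new [(1,0)] -> total=2
Click 3 (0,2) count=1: revealed 1 new [(0,2)] -> total=3
Click 4 (2,0) count=0: revealed 5 new [(1,1) (2,0) (2,1) (3,0) (3,1)] -> total=8

Answer: ..#..
##...
##...
##...
..#..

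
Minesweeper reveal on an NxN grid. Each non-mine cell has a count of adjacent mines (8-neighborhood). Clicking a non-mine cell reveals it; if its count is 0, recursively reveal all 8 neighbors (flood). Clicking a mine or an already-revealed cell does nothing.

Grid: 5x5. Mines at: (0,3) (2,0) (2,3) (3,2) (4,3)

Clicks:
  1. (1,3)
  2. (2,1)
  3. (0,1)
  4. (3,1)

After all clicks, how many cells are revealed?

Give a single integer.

Click 1 (1,3) count=2: revealed 1 new [(1,3)] -> total=1
Click 2 (2,1) count=2: revealed 1 new [(2,1)] -> total=2
Click 3 (0,1) count=0: revealed 6 new [(0,0) (0,1) (0,2) (1,0) (1,1) (1,2)] -> total=8
Click 4 (3,1) count=2: revealed 1 new [(3,1)] -> total=9

Answer: 9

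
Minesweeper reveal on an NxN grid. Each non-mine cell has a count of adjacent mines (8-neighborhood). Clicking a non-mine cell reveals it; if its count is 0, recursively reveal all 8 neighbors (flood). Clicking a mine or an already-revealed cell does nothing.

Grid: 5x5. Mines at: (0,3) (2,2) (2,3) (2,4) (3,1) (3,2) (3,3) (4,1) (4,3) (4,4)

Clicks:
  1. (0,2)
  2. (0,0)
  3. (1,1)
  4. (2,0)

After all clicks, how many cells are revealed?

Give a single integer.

Click 1 (0,2) count=1: revealed 1 new [(0,2)] -> total=1
Click 2 (0,0) count=0: revealed 7 new [(0,0) (0,1) (1,0) (1,1) (1,2) (2,0) (2,1)] -> total=8
Click 3 (1,1) count=1: revealed 0 new [(none)] -> total=8
Click 4 (2,0) count=1: revealed 0 new [(none)] -> total=8

Answer: 8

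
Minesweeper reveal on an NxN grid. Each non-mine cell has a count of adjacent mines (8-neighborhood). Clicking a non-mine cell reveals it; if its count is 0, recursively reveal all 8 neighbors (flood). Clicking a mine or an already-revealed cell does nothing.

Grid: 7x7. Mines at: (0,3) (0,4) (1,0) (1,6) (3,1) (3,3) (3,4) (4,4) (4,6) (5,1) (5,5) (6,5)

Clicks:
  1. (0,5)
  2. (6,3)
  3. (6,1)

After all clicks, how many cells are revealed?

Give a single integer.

Click 1 (0,5) count=2: revealed 1 new [(0,5)] -> total=1
Click 2 (6,3) count=0: revealed 6 new [(5,2) (5,3) (5,4) (6,2) (6,3) (6,4)] -> total=7
Click 3 (6,1) count=1: revealed 1 new [(6,1)] -> total=8

Answer: 8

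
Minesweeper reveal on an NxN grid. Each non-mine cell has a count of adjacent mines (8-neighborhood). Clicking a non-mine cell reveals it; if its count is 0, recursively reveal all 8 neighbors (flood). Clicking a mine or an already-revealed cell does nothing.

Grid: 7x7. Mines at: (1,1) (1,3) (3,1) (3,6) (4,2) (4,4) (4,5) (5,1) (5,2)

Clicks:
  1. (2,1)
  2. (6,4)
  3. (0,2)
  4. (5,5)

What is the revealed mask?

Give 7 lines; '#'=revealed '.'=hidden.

Answer: ..#....
.......
.#.....
.......
.......
...####
...####

Derivation:
Click 1 (2,1) count=2: revealed 1 new [(2,1)] -> total=1
Click 2 (6,4) count=0: revealed 8 new [(5,3) (5,4) (5,5) (5,6) (6,3) (6,4) (6,5) (6,6)] -> total=9
Click 3 (0,2) count=2: revealed 1 new [(0,2)] -> total=10
Click 4 (5,5) count=2: revealed 0 new [(none)] -> total=10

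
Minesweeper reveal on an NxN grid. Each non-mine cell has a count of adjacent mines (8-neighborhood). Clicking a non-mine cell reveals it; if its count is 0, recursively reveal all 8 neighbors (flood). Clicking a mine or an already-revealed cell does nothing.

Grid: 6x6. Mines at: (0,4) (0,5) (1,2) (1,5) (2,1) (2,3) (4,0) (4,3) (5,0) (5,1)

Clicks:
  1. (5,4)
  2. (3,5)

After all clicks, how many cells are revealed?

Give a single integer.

Click 1 (5,4) count=1: revealed 1 new [(5,4)] -> total=1
Click 2 (3,5) count=0: revealed 7 new [(2,4) (2,5) (3,4) (3,5) (4,4) (4,5) (5,5)] -> total=8

Answer: 8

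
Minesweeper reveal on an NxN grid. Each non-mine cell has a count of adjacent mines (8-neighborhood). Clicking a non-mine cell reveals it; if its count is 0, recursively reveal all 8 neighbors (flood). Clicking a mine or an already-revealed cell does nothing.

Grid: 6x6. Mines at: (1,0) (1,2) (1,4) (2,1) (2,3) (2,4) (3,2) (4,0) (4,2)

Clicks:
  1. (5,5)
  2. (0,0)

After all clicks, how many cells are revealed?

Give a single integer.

Click 1 (5,5) count=0: revealed 9 new [(3,3) (3,4) (3,5) (4,3) (4,4) (4,5) (5,3) (5,4) (5,5)] -> total=9
Click 2 (0,0) count=1: revealed 1 new [(0,0)] -> total=10

Answer: 10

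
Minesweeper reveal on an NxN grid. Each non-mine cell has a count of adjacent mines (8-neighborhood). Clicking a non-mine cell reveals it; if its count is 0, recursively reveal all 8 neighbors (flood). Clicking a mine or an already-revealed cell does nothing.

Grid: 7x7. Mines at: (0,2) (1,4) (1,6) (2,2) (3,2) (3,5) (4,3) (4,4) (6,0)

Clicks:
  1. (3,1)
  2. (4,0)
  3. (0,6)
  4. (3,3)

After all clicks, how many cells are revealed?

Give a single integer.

Click 1 (3,1) count=2: revealed 1 new [(3,1)] -> total=1
Click 2 (4,0) count=0: revealed 11 new [(0,0) (0,1) (1,0) (1,1) (2,0) (2,1) (3,0) (4,0) (4,1) (5,0) (5,1)] -> total=12
Click 3 (0,6) count=1: revealed 1 new [(0,6)] -> total=13
Click 4 (3,3) count=4: revealed 1 new [(3,3)] -> total=14

Answer: 14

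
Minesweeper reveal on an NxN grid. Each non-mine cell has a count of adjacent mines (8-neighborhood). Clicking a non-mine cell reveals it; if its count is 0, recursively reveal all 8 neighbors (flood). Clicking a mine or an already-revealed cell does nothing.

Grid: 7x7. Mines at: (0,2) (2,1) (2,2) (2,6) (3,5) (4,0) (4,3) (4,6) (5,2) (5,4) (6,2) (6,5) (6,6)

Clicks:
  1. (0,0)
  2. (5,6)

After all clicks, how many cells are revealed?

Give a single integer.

Click 1 (0,0) count=0: revealed 4 new [(0,0) (0,1) (1,0) (1,1)] -> total=4
Click 2 (5,6) count=3: revealed 1 new [(5,6)] -> total=5

Answer: 5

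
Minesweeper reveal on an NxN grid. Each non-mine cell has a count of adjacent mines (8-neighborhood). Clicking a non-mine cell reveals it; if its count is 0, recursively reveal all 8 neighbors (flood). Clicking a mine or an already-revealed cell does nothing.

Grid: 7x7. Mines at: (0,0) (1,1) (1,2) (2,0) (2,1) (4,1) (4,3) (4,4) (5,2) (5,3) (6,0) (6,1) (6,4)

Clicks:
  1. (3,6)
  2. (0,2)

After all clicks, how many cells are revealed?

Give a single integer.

Answer: 23

Derivation:
Click 1 (3,6) count=0: revealed 22 new [(0,3) (0,4) (0,5) (0,6) (1,3) (1,4) (1,5) (1,6) (2,3) (2,4) (2,5) (2,6) (3,3) (3,4) (3,5) (3,6) (4,5) (4,6) (5,5) (5,6) (6,5) (6,6)] -> total=22
Click 2 (0,2) count=2: revealed 1 new [(0,2)] -> total=23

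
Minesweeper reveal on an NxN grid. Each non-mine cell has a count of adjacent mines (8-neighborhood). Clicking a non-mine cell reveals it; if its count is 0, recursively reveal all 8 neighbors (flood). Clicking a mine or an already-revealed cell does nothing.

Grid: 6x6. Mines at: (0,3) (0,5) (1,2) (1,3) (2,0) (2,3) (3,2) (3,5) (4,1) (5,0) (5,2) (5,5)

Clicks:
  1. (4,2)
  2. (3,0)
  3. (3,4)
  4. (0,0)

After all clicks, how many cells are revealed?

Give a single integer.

Click 1 (4,2) count=3: revealed 1 new [(4,2)] -> total=1
Click 2 (3,0) count=2: revealed 1 new [(3,0)] -> total=2
Click 3 (3,4) count=2: revealed 1 new [(3,4)] -> total=3
Click 4 (0,0) count=0: revealed 4 new [(0,0) (0,1) (1,0) (1,1)] -> total=7

Answer: 7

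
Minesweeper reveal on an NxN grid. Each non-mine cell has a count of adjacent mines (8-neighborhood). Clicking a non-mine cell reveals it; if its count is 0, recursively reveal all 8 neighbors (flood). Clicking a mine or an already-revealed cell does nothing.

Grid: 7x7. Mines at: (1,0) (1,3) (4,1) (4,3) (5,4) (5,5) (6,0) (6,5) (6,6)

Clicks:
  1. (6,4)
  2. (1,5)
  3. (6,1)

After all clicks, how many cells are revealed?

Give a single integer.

Click 1 (6,4) count=3: revealed 1 new [(6,4)] -> total=1
Click 2 (1,5) count=0: revealed 15 new [(0,4) (0,5) (0,6) (1,4) (1,5) (1,6) (2,4) (2,5) (2,6) (3,4) (3,5) (3,6) (4,4) (4,5) (4,6)] -> total=16
Click 3 (6,1) count=1: revealed 1 new [(6,1)] -> total=17

Answer: 17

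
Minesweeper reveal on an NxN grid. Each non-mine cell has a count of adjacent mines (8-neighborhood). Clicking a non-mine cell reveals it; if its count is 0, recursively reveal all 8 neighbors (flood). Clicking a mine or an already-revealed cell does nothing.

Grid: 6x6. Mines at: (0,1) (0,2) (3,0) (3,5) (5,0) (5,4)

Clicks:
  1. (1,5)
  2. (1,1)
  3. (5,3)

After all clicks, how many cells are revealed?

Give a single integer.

Answer: 24

Derivation:
Click 1 (1,5) count=0: revealed 24 new [(0,3) (0,4) (0,5) (1,1) (1,2) (1,3) (1,4) (1,5) (2,1) (2,2) (2,3) (2,4) (2,5) (3,1) (3,2) (3,3) (3,4) (4,1) (4,2) (4,3) (4,4) (5,1) (5,2) (5,3)] -> total=24
Click 2 (1,1) count=2: revealed 0 new [(none)] -> total=24
Click 3 (5,3) count=1: revealed 0 new [(none)] -> total=24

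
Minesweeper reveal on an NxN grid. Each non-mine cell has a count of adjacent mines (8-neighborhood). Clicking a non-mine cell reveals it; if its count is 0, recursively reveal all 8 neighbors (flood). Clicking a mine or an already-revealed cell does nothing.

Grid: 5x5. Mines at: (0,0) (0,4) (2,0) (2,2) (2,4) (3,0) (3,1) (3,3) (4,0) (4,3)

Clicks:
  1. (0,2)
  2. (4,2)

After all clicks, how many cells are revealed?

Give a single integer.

Answer: 7

Derivation:
Click 1 (0,2) count=0: revealed 6 new [(0,1) (0,2) (0,3) (1,1) (1,2) (1,3)] -> total=6
Click 2 (4,2) count=3: revealed 1 new [(4,2)] -> total=7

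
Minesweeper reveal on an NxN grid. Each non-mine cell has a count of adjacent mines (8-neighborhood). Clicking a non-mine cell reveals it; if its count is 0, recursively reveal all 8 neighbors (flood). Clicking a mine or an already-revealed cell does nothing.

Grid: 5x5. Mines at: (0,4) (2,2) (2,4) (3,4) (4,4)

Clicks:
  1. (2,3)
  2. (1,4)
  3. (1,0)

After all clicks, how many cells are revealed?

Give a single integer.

Answer: 20

Derivation:
Click 1 (2,3) count=3: revealed 1 new [(2,3)] -> total=1
Click 2 (1,4) count=2: revealed 1 new [(1,4)] -> total=2
Click 3 (1,0) count=0: revealed 18 new [(0,0) (0,1) (0,2) (0,3) (1,0) (1,1) (1,2) (1,3) (2,0) (2,1) (3,0) (3,1) (3,2) (3,3) (4,0) (4,1) (4,2) (4,3)] -> total=20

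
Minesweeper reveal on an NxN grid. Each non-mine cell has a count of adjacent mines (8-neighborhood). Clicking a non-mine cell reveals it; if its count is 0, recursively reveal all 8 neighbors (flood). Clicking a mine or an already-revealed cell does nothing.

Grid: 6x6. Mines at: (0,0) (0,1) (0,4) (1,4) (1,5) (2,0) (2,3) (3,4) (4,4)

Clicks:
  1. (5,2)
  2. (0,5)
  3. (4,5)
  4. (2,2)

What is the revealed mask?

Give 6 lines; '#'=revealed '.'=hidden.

Answer: .....#
......
..#...
####..
####.#
####..

Derivation:
Click 1 (5,2) count=0: revealed 12 new [(3,0) (3,1) (3,2) (3,3) (4,0) (4,1) (4,2) (4,3) (5,0) (5,1) (5,2) (5,3)] -> total=12
Click 2 (0,5) count=3: revealed 1 new [(0,5)] -> total=13
Click 3 (4,5) count=2: revealed 1 new [(4,5)] -> total=14
Click 4 (2,2) count=1: revealed 1 new [(2,2)] -> total=15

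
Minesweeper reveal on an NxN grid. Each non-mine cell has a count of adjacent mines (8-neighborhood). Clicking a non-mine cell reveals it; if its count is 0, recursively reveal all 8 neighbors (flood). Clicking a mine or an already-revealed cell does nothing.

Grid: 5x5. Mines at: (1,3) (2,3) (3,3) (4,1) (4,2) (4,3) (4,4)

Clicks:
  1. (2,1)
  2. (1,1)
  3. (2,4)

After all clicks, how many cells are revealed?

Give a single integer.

Answer: 13

Derivation:
Click 1 (2,1) count=0: revealed 12 new [(0,0) (0,1) (0,2) (1,0) (1,1) (1,2) (2,0) (2,1) (2,2) (3,0) (3,1) (3,2)] -> total=12
Click 2 (1,1) count=0: revealed 0 new [(none)] -> total=12
Click 3 (2,4) count=3: revealed 1 new [(2,4)] -> total=13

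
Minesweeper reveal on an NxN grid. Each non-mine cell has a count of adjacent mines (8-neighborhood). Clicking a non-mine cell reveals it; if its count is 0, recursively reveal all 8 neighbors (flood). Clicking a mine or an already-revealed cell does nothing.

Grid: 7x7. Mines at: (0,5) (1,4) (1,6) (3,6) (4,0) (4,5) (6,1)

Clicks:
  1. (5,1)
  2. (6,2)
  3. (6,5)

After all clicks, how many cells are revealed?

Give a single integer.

Click 1 (5,1) count=2: revealed 1 new [(5,1)] -> total=1
Click 2 (6,2) count=1: revealed 1 new [(6,2)] -> total=2
Click 3 (6,5) count=0: revealed 31 new [(0,0) (0,1) (0,2) (0,3) (1,0) (1,1) (1,2) (1,3) (2,0) (2,1) (2,2) (2,3) (2,4) (3,0) (3,1) (3,2) (3,3) (3,4) (4,1) (4,2) (4,3) (4,4) (5,2) (5,3) (5,4) (5,5) (5,6) (6,3) (6,4) (6,5) (6,6)] -> total=33

Answer: 33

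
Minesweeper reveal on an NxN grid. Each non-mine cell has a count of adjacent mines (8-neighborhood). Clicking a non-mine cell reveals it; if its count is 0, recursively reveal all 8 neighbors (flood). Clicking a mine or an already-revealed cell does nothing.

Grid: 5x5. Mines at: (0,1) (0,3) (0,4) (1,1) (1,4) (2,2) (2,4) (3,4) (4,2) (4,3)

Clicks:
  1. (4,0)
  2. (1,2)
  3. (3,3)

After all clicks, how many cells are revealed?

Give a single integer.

Click 1 (4,0) count=0: revealed 6 new [(2,0) (2,1) (3,0) (3,1) (4,0) (4,1)] -> total=6
Click 2 (1,2) count=4: revealed 1 new [(1,2)] -> total=7
Click 3 (3,3) count=5: revealed 1 new [(3,3)] -> total=8

Answer: 8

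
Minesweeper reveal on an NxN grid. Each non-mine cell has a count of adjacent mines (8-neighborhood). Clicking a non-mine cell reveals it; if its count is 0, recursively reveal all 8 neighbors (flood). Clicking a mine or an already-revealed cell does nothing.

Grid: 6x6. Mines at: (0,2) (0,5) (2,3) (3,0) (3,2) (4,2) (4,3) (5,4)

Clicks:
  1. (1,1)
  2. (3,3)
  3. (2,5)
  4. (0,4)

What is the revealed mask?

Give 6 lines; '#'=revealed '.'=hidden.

Click 1 (1,1) count=1: revealed 1 new [(1,1)] -> total=1
Click 2 (3,3) count=4: revealed 1 new [(3,3)] -> total=2
Click 3 (2,5) count=0: revealed 8 new [(1,4) (1,5) (2,4) (2,5) (3,4) (3,5) (4,4) (4,5)] -> total=10
Click 4 (0,4) count=1: revealed 1 new [(0,4)] -> total=11

Answer: ....#.
.#..##
....##
...###
....##
......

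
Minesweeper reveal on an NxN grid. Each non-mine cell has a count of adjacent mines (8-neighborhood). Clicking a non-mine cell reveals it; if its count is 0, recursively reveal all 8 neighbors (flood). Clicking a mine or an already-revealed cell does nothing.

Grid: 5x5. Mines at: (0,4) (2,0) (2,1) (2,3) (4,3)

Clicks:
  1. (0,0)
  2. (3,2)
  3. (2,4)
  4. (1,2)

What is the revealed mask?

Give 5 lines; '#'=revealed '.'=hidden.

Click 1 (0,0) count=0: revealed 8 new [(0,0) (0,1) (0,2) (0,3) (1,0) (1,1) (1,2) (1,3)] -> total=8
Click 2 (3,2) count=3: revealed 1 new [(3,2)] -> total=9
Click 3 (2,4) count=1: revealed 1 new [(2,4)] -> total=10
Click 4 (1,2) count=2: revealed 0 new [(none)] -> total=10

Answer: ####.
####.
....#
..#..
.....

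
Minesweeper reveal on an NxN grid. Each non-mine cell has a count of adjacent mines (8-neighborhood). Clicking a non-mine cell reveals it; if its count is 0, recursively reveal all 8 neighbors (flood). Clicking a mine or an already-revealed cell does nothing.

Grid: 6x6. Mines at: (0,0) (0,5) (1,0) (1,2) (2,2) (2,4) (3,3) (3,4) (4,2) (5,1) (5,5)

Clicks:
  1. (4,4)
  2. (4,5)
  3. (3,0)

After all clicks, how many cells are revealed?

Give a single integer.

Click 1 (4,4) count=3: revealed 1 new [(4,4)] -> total=1
Click 2 (4,5) count=2: revealed 1 new [(4,5)] -> total=2
Click 3 (3,0) count=0: revealed 6 new [(2,0) (2,1) (3,0) (3,1) (4,0) (4,1)] -> total=8

Answer: 8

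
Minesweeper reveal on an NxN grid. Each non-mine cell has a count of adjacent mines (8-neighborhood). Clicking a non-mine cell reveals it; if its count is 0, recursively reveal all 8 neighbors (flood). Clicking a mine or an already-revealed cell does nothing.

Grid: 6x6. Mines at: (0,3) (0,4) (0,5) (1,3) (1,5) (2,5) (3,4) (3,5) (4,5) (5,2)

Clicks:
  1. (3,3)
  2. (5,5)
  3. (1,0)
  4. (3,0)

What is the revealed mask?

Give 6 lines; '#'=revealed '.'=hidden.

Click 1 (3,3) count=1: revealed 1 new [(3,3)] -> total=1
Click 2 (5,5) count=1: revealed 1 new [(5,5)] -> total=2
Click 3 (1,0) count=0: revealed 19 new [(0,0) (0,1) (0,2) (1,0) (1,1) (1,2) (2,0) (2,1) (2,2) (2,3) (3,0) (3,1) (3,2) (4,0) (4,1) (4,2) (4,3) (5,0) (5,1)] -> total=21
Click 4 (3,0) count=0: revealed 0 new [(none)] -> total=21

Answer: ###...
###...
####..
####..
####..
##...#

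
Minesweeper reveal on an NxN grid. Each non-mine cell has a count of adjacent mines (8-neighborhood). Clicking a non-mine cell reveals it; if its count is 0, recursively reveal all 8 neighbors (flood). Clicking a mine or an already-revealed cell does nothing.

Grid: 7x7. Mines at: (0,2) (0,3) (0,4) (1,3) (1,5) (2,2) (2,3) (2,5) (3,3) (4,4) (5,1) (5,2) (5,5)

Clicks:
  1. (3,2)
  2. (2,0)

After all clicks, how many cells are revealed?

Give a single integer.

Answer: 11

Derivation:
Click 1 (3,2) count=3: revealed 1 new [(3,2)] -> total=1
Click 2 (2,0) count=0: revealed 10 new [(0,0) (0,1) (1,0) (1,1) (2,0) (2,1) (3,0) (3,1) (4,0) (4,1)] -> total=11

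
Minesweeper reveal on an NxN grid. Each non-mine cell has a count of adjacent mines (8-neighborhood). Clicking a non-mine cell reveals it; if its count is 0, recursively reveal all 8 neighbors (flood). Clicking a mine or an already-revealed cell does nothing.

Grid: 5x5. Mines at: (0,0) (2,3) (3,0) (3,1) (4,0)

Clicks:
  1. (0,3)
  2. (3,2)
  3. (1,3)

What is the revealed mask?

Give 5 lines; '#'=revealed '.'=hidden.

Click 1 (0,3) count=0: revealed 8 new [(0,1) (0,2) (0,3) (0,4) (1,1) (1,2) (1,3) (1,4)] -> total=8
Click 2 (3,2) count=2: revealed 1 new [(3,2)] -> total=9
Click 3 (1,3) count=1: revealed 0 new [(none)] -> total=9

Answer: .####
.####
.....
..#..
.....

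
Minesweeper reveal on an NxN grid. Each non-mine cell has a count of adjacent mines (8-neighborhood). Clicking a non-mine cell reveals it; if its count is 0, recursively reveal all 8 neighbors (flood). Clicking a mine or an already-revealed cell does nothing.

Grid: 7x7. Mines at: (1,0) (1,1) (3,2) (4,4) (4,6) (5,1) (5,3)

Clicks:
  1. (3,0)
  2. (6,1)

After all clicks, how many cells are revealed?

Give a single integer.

Click 1 (3,0) count=0: revealed 6 new [(2,0) (2,1) (3,0) (3,1) (4,0) (4,1)] -> total=6
Click 2 (6,1) count=1: revealed 1 new [(6,1)] -> total=7

Answer: 7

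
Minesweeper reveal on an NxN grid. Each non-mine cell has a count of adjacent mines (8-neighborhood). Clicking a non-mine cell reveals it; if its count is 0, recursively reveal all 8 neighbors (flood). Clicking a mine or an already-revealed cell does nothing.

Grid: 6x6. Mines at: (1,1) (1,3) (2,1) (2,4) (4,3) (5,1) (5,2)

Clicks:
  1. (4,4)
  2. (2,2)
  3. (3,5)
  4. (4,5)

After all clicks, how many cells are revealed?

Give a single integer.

Click 1 (4,4) count=1: revealed 1 new [(4,4)] -> total=1
Click 2 (2,2) count=3: revealed 1 new [(2,2)] -> total=2
Click 3 (3,5) count=1: revealed 1 new [(3,5)] -> total=3
Click 4 (4,5) count=0: revealed 4 new [(3,4) (4,5) (5,4) (5,5)] -> total=7

Answer: 7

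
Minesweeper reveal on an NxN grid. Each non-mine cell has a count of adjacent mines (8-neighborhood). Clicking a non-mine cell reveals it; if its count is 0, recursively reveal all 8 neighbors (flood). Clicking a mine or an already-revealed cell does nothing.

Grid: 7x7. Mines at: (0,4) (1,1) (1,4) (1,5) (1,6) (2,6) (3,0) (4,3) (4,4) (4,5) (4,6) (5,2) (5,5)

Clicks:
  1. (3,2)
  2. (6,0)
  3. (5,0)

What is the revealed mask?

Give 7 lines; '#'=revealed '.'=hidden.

Answer: .......
.......
.......
..#....
##.....
##.....
##.....

Derivation:
Click 1 (3,2) count=1: revealed 1 new [(3,2)] -> total=1
Click 2 (6,0) count=0: revealed 6 new [(4,0) (4,1) (5,0) (5,1) (6,0) (6,1)] -> total=7
Click 3 (5,0) count=0: revealed 0 new [(none)] -> total=7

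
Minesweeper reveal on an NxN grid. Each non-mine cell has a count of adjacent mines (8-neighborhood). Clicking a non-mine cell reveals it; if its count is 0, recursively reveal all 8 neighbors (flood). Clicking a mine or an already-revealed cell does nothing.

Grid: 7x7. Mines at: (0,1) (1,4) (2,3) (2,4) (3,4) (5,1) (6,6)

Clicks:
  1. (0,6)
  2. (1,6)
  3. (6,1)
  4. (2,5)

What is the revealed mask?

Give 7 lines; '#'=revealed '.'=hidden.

Click 1 (0,6) count=0: revealed 12 new [(0,5) (0,6) (1,5) (1,6) (2,5) (2,6) (3,5) (3,6) (4,5) (4,6) (5,5) (5,6)] -> total=12
Click 2 (1,6) count=0: revealed 0 new [(none)] -> total=12
Click 3 (6,1) count=1: revealed 1 new [(6,1)] -> total=13
Click 4 (2,5) count=3: revealed 0 new [(none)] -> total=13

Answer: .....##
.....##
.....##
.....##
.....##
.....##
.#.....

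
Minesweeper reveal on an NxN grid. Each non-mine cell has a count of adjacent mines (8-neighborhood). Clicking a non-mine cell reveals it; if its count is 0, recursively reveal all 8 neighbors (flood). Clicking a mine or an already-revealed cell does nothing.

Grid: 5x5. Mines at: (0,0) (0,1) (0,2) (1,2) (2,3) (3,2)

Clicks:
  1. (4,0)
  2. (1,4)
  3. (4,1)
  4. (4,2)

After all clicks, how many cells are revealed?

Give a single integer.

Answer: 10

Derivation:
Click 1 (4,0) count=0: revealed 8 new [(1,0) (1,1) (2,0) (2,1) (3,0) (3,1) (4,0) (4,1)] -> total=8
Click 2 (1,4) count=1: revealed 1 new [(1,4)] -> total=9
Click 3 (4,1) count=1: revealed 0 new [(none)] -> total=9
Click 4 (4,2) count=1: revealed 1 new [(4,2)] -> total=10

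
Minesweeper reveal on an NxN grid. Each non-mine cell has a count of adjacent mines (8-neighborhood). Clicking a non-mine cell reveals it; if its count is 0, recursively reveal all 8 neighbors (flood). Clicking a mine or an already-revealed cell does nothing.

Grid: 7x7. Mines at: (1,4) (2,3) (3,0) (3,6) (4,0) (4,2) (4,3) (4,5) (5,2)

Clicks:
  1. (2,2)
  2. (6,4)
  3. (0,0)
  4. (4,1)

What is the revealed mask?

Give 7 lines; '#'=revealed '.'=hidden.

Answer: ####...
####...
###....
.......
.#.....
...####
...####

Derivation:
Click 1 (2,2) count=1: revealed 1 new [(2,2)] -> total=1
Click 2 (6,4) count=0: revealed 8 new [(5,3) (5,4) (5,5) (5,6) (6,3) (6,4) (6,5) (6,6)] -> total=9
Click 3 (0,0) count=0: revealed 10 new [(0,0) (0,1) (0,2) (0,3) (1,0) (1,1) (1,2) (1,3) (2,0) (2,1)] -> total=19
Click 4 (4,1) count=4: revealed 1 new [(4,1)] -> total=20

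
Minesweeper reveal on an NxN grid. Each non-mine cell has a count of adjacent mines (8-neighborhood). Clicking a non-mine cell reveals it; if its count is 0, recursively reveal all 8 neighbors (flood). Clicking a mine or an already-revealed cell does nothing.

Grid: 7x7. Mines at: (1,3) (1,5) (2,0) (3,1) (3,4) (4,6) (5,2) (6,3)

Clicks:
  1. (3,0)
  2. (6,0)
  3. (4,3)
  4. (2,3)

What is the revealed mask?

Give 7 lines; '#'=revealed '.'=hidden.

Click 1 (3,0) count=2: revealed 1 new [(3,0)] -> total=1
Click 2 (6,0) count=0: revealed 6 new [(4,0) (4,1) (5,0) (5,1) (6,0) (6,1)] -> total=7
Click 3 (4,3) count=2: revealed 1 new [(4,3)] -> total=8
Click 4 (2,3) count=2: revealed 1 new [(2,3)] -> total=9

Answer: .......
.......
...#...
#......
##.#...
##.....
##.....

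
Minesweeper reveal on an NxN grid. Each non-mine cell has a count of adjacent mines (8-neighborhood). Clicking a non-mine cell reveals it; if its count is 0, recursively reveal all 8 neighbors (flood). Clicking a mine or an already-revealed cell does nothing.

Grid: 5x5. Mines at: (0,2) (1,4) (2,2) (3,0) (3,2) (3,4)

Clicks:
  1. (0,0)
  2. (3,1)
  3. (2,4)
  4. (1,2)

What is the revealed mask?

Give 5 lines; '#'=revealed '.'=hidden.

Click 1 (0,0) count=0: revealed 6 new [(0,0) (0,1) (1,0) (1,1) (2,0) (2,1)] -> total=6
Click 2 (3,1) count=3: revealed 1 new [(3,1)] -> total=7
Click 3 (2,4) count=2: revealed 1 new [(2,4)] -> total=8
Click 4 (1,2) count=2: revealed 1 new [(1,2)] -> total=9

Answer: ##...
###..
##..#
.#...
.....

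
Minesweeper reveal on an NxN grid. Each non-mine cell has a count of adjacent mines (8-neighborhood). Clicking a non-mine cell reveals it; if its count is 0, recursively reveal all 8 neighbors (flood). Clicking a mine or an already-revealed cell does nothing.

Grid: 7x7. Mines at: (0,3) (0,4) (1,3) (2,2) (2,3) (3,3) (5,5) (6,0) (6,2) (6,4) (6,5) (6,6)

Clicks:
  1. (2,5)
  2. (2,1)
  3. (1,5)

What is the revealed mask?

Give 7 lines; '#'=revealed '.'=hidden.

Answer: .....##
....###
.#..###
....###
....###
.......
.......

Derivation:
Click 1 (2,5) count=0: revealed 14 new [(0,5) (0,6) (1,4) (1,5) (1,6) (2,4) (2,5) (2,6) (3,4) (3,5) (3,6) (4,4) (4,5) (4,6)] -> total=14
Click 2 (2,1) count=1: revealed 1 new [(2,1)] -> total=15
Click 3 (1,5) count=1: revealed 0 new [(none)] -> total=15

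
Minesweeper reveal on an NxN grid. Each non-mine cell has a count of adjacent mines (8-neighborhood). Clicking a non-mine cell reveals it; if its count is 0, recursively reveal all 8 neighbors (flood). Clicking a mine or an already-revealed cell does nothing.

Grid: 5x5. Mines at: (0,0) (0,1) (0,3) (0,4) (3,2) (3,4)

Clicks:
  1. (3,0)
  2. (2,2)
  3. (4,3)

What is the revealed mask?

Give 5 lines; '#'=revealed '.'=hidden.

Click 1 (3,0) count=0: revealed 8 new [(1,0) (1,1) (2,0) (2,1) (3,0) (3,1) (4,0) (4,1)] -> total=8
Click 2 (2,2) count=1: revealed 1 new [(2,2)] -> total=9
Click 3 (4,3) count=2: revealed 1 new [(4,3)] -> total=10

Answer: .....
##...
###..
##...
##.#.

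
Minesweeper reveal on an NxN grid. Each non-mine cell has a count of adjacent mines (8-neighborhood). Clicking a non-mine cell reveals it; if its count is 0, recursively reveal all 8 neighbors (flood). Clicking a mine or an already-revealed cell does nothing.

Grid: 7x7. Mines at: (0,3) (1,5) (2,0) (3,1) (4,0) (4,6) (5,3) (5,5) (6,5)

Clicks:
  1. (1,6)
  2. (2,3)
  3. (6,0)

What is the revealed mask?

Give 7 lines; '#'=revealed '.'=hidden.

Answer: .......
..###.#
..####.
..####.
..####.
###....
###....

Derivation:
Click 1 (1,6) count=1: revealed 1 new [(1,6)] -> total=1
Click 2 (2,3) count=0: revealed 15 new [(1,2) (1,3) (1,4) (2,2) (2,3) (2,4) (2,5) (3,2) (3,3) (3,4) (3,5) (4,2) (4,3) (4,4) (4,5)] -> total=16
Click 3 (6,0) count=0: revealed 6 new [(5,0) (5,1) (5,2) (6,0) (6,1) (6,2)] -> total=22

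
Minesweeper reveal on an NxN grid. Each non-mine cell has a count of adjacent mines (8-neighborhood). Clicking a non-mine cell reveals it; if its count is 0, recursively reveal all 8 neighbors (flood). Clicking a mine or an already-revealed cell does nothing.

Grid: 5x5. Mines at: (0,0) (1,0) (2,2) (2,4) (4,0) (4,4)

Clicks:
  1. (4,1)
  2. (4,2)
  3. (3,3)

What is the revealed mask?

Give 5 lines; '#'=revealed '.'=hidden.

Click 1 (4,1) count=1: revealed 1 new [(4,1)] -> total=1
Click 2 (4,2) count=0: revealed 5 new [(3,1) (3,2) (3,3) (4,2) (4,3)] -> total=6
Click 3 (3,3) count=3: revealed 0 new [(none)] -> total=6

Answer: .....
.....
.....
.###.
.###.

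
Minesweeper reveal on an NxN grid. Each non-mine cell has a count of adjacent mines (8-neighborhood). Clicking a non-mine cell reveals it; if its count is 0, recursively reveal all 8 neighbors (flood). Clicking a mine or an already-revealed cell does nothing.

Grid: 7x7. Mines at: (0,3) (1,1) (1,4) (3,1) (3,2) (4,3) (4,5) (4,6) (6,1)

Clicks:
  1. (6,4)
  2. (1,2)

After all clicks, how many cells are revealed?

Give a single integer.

Answer: 11

Derivation:
Click 1 (6,4) count=0: revealed 10 new [(5,2) (5,3) (5,4) (5,5) (5,6) (6,2) (6,3) (6,4) (6,5) (6,6)] -> total=10
Click 2 (1,2) count=2: revealed 1 new [(1,2)] -> total=11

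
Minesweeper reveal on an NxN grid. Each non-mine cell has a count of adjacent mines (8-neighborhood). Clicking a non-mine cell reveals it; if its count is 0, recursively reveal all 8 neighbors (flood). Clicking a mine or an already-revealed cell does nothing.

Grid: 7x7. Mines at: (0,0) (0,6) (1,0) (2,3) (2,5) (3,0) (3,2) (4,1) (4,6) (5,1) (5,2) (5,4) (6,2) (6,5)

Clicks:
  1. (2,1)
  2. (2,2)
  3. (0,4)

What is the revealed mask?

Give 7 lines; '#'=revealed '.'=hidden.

Answer: .#####.
.#####.
.##....
.......
.......
.......
.......

Derivation:
Click 1 (2,1) count=3: revealed 1 new [(2,1)] -> total=1
Click 2 (2,2) count=2: revealed 1 new [(2,2)] -> total=2
Click 3 (0,4) count=0: revealed 10 new [(0,1) (0,2) (0,3) (0,4) (0,5) (1,1) (1,2) (1,3) (1,4) (1,5)] -> total=12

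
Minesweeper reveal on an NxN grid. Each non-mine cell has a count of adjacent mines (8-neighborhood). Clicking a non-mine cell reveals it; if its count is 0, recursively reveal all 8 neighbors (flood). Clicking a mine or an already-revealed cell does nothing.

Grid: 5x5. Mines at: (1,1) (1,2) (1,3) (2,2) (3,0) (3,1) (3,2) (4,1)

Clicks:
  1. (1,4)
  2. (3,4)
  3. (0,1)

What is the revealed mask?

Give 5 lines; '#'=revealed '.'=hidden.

Click 1 (1,4) count=1: revealed 1 new [(1,4)] -> total=1
Click 2 (3,4) count=0: revealed 6 new [(2,3) (2,4) (3,3) (3,4) (4,3) (4,4)] -> total=7
Click 3 (0,1) count=2: revealed 1 new [(0,1)] -> total=8

Answer: .#...
....#
...##
...##
...##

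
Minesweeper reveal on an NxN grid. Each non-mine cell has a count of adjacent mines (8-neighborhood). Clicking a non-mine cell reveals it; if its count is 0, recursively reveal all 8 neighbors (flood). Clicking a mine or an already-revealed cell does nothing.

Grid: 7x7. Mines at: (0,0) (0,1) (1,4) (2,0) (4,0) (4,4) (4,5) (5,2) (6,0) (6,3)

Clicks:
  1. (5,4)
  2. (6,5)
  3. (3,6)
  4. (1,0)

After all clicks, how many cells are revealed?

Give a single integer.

Click 1 (5,4) count=3: revealed 1 new [(5,4)] -> total=1
Click 2 (6,5) count=0: revealed 5 new [(5,5) (5,6) (6,4) (6,5) (6,6)] -> total=6
Click 3 (3,6) count=1: revealed 1 new [(3,6)] -> total=7
Click 4 (1,0) count=3: revealed 1 new [(1,0)] -> total=8

Answer: 8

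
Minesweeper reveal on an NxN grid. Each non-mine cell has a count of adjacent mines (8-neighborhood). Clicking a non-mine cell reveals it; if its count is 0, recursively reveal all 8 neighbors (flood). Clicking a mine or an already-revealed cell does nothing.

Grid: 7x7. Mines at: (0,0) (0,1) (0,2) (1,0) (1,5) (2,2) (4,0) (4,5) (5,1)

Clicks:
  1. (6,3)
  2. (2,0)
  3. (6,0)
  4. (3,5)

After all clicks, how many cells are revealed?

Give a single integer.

Answer: 19

Derivation:
Click 1 (6,3) count=0: revealed 16 new [(3,2) (3,3) (3,4) (4,2) (4,3) (4,4) (5,2) (5,3) (5,4) (5,5) (5,6) (6,2) (6,3) (6,4) (6,5) (6,6)] -> total=16
Click 2 (2,0) count=1: revealed 1 new [(2,0)] -> total=17
Click 3 (6,0) count=1: revealed 1 new [(6,0)] -> total=18
Click 4 (3,5) count=1: revealed 1 new [(3,5)] -> total=19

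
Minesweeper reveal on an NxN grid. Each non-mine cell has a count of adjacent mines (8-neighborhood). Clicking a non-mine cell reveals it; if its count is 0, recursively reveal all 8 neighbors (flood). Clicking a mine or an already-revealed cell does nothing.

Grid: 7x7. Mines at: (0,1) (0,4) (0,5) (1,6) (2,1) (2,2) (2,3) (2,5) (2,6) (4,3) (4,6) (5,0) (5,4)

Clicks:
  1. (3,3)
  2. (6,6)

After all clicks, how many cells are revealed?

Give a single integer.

Click 1 (3,3) count=3: revealed 1 new [(3,3)] -> total=1
Click 2 (6,6) count=0: revealed 4 new [(5,5) (5,6) (6,5) (6,6)] -> total=5

Answer: 5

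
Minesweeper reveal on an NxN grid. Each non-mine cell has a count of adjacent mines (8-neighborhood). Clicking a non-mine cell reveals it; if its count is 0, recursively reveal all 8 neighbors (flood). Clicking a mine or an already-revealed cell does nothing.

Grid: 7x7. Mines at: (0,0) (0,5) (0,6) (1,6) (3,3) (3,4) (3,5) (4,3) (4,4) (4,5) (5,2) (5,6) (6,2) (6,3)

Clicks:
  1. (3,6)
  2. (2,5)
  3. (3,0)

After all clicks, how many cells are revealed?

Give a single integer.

Answer: 26

Derivation:
Click 1 (3,6) count=2: revealed 1 new [(3,6)] -> total=1
Click 2 (2,5) count=3: revealed 1 new [(2,5)] -> total=2
Click 3 (3,0) count=0: revealed 24 new [(0,1) (0,2) (0,3) (0,4) (1,0) (1,1) (1,2) (1,3) (1,4) (2,0) (2,1) (2,2) (2,3) (2,4) (3,0) (3,1) (3,2) (4,0) (4,1) (4,2) (5,0) (5,1) (6,0) (6,1)] -> total=26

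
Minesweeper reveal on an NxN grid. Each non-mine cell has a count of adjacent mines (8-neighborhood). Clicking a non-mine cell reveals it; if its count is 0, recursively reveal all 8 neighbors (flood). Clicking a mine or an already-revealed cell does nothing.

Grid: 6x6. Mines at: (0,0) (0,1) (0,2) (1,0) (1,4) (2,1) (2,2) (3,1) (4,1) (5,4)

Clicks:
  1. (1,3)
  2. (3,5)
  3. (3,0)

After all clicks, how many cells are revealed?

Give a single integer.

Click 1 (1,3) count=3: revealed 1 new [(1,3)] -> total=1
Click 2 (3,5) count=0: revealed 9 new [(2,3) (2,4) (2,5) (3,3) (3,4) (3,5) (4,3) (4,4) (4,5)] -> total=10
Click 3 (3,0) count=3: revealed 1 new [(3,0)] -> total=11

Answer: 11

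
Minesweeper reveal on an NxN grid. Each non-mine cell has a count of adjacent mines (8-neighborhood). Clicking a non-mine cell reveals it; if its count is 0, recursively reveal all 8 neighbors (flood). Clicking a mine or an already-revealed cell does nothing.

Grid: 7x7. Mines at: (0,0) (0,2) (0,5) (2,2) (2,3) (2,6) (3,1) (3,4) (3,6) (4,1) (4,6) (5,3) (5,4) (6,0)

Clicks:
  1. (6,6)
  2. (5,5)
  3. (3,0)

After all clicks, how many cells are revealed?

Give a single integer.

Answer: 5

Derivation:
Click 1 (6,6) count=0: revealed 4 new [(5,5) (5,6) (6,5) (6,6)] -> total=4
Click 2 (5,5) count=2: revealed 0 new [(none)] -> total=4
Click 3 (3,0) count=2: revealed 1 new [(3,0)] -> total=5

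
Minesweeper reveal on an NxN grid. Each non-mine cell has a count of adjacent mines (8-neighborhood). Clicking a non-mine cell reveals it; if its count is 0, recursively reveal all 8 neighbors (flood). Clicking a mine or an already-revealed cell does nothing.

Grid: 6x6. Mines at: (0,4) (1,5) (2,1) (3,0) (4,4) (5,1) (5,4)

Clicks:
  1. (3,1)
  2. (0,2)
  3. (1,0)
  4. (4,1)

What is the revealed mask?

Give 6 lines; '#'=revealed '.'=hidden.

Answer: ####..
####..
......
.#....
.#....
......

Derivation:
Click 1 (3,1) count=2: revealed 1 new [(3,1)] -> total=1
Click 2 (0,2) count=0: revealed 8 new [(0,0) (0,1) (0,2) (0,3) (1,0) (1,1) (1,2) (1,3)] -> total=9
Click 3 (1,0) count=1: revealed 0 new [(none)] -> total=9
Click 4 (4,1) count=2: revealed 1 new [(4,1)] -> total=10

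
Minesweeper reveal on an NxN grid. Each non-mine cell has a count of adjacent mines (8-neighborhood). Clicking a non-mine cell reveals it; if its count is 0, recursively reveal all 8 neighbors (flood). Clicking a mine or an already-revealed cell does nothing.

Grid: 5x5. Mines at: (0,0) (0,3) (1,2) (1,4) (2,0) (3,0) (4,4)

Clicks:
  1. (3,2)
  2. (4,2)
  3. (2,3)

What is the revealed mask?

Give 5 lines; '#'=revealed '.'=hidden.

Click 1 (3,2) count=0: revealed 9 new [(2,1) (2,2) (2,3) (3,1) (3,2) (3,3) (4,1) (4,2) (4,3)] -> total=9
Click 2 (4,2) count=0: revealed 0 new [(none)] -> total=9
Click 3 (2,3) count=2: revealed 0 new [(none)] -> total=9

Answer: .....
.....
.###.
.###.
.###.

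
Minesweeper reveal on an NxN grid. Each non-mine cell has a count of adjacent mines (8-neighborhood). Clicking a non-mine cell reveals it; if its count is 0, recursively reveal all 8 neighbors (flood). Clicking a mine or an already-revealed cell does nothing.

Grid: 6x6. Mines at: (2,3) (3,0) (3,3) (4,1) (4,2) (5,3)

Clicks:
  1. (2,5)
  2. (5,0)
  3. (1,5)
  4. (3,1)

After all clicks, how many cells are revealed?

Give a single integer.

Answer: 25

Derivation:
Click 1 (2,5) count=0: revealed 23 new [(0,0) (0,1) (0,2) (0,3) (0,4) (0,5) (1,0) (1,1) (1,2) (1,3) (1,4) (1,5) (2,0) (2,1) (2,2) (2,4) (2,5) (3,4) (3,5) (4,4) (4,5) (5,4) (5,5)] -> total=23
Click 2 (5,0) count=1: revealed 1 new [(5,0)] -> total=24
Click 3 (1,5) count=0: revealed 0 new [(none)] -> total=24
Click 4 (3,1) count=3: revealed 1 new [(3,1)] -> total=25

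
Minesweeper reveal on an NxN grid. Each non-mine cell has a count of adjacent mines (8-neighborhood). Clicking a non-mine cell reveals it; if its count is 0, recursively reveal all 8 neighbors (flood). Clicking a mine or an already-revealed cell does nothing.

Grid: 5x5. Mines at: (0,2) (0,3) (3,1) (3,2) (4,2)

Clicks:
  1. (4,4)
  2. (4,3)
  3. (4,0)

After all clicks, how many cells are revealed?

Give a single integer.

Answer: 9

Derivation:
Click 1 (4,4) count=0: revealed 8 new [(1,3) (1,4) (2,3) (2,4) (3,3) (3,4) (4,3) (4,4)] -> total=8
Click 2 (4,3) count=2: revealed 0 new [(none)] -> total=8
Click 3 (4,0) count=1: revealed 1 new [(4,0)] -> total=9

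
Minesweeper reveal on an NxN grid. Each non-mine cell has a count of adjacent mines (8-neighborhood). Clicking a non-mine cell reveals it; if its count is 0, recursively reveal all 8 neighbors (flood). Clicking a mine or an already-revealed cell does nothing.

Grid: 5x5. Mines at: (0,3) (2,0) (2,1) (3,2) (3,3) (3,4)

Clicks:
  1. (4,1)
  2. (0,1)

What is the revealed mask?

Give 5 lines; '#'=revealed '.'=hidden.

Answer: ###..
###..
.....
.....
.#...

Derivation:
Click 1 (4,1) count=1: revealed 1 new [(4,1)] -> total=1
Click 2 (0,1) count=0: revealed 6 new [(0,0) (0,1) (0,2) (1,0) (1,1) (1,2)] -> total=7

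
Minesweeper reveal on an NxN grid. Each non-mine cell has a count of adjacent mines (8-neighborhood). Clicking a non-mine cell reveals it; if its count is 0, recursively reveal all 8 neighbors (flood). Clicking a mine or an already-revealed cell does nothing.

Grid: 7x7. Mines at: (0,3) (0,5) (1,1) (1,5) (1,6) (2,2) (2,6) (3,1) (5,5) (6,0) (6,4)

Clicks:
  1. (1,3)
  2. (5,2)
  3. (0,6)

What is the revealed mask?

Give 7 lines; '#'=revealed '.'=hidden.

Answer: ......#
...#...
...###.
..####.
.#####.
.####..
.###...

Derivation:
Click 1 (1,3) count=2: revealed 1 new [(1,3)] -> total=1
Click 2 (5,2) count=0: revealed 19 new [(2,3) (2,4) (2,5) (3,2) (3,3) (3,4) (3,5) (4,1) (4,2) (4,3) (4,4) (4,5) (5,1) (5,2) (5,3) (5,4) (6,1) (6,2) (6,3)] -> total=20
Click 3 (0,6) count=3: revealed 1 new [(0,6)] -> total=21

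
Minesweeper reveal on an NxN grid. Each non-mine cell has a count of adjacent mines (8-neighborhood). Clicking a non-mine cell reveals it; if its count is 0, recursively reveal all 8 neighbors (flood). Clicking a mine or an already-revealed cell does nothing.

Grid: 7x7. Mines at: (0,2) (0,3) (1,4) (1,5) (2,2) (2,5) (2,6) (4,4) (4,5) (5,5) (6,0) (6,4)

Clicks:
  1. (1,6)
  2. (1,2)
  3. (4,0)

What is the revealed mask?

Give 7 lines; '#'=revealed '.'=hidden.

Answer: ##.....
###...#
##.....
####...
####...
####...
.###...

Derivation:
Click 1 (1,6) count=3: revealed 1 new [(1,6)] -> total=1
Click 2 (1,2) count=3: revealed 1 new [(1,2)] -> total=2
Click 3 (4,0) count=0: revealed 21 new [(0,0) (0,1) (1,0) (1,1) (2,0) (2,1) (3,0) (3,1) (3,2) (3,3) (4,0) (4,1) (4,2) (4,3) (5,0) (5,1) (5,2) (5,3) (6,1) (6,2) (6,3)] -> total=23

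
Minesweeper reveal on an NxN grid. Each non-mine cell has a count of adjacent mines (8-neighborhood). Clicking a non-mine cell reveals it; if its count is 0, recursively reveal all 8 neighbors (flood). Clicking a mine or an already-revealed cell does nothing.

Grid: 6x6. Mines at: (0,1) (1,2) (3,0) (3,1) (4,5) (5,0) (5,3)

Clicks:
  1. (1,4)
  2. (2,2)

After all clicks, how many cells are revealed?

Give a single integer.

Answer: 17

Derivation:
Click 1 (1,4) count=0: revealed 17 new [(0,3) (0,4) (0,5) (1,3) (1,4) (1,5) (2,2) (2,3) (2,4) (2,5) (3,2) (3,3) (3,4) (3,5) (4,2) (4,3) (4,4)] -> total=17
Click 2 (2,2) count=2: revealed 0 new [(none)] -> total=17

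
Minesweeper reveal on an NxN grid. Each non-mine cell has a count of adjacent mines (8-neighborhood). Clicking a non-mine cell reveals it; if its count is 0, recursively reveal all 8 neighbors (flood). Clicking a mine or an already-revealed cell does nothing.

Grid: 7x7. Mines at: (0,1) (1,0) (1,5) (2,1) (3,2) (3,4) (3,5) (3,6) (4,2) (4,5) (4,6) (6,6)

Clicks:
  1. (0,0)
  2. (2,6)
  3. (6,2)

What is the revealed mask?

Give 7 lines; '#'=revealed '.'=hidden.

Click 1 (0,0) count=2: revealed 1 new [(0,0)] -> total=1
Click 2 (2,6) count=3: revealed 1 new [(2,6)] -> total=2
Click 3 (6,2) count=0: revealed 16 new [(3,0) (3,1) (4,0) (4,1) (5,0) (5,1) (5,2) (5,3) (5,4) (5,5) (6,0) (6,1) (6,2) (6,3) (6,4) (6,5)] -> total=18

Answer: #......
.......
......#
##.....
##.....
######.
######.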